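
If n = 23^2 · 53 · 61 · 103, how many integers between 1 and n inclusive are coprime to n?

161029440

φ(23^2) = 23^2 − 23^1 = 529 − 23 = 506.
φ(53) = 53 − 1 = 52.
φ(61) = 61 − 1 = 60.
φ(103) = 103 − 1 = 102.
Since φ is multiplicative, φ(176156471) = 506 · 52 · 60 · 102 = 161029440.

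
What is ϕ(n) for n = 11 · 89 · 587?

515680

φ(574673) = 574673 · (1 − 1/11) · (1 − 1/89) · (1 − 1/587)
       = 574673 · 515680/574673 = 515680.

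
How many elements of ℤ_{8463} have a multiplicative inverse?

4320

First factor: 8463 = 3 · 7 · 13 · 31.
φ(8463) = 8463 · (1 − 1/3) · (1 − 1/7) · (1 − 1/13) · (1 − 1/31)
       = 8463 · 4320/8463 = 4320.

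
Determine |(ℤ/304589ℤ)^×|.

253440

304589 = 17 · 19 · 23 · 41.
φ(17) = 17 − 1 = 16.
φ(19) = 19 − 1 = 18.
φ(23) = 23 − 1 = 22.
φ(41) = 41 − 1 = 40.
Since φ is multiplicative, φ(304589) = 16 · 18 · 22 · 40 = 253440.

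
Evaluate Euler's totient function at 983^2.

φ(983^2) = 983^2 − 983^1 = 966289 − 983 = 965306.

965306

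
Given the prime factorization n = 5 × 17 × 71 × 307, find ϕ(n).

1370880

φ(1852745) = 1852745 · (1 − 1/5) · (1 − 1/17) · (1 − 1/71) · (1 − 1/307)
       = 1852745 · 1370880/1852745 = 1370880.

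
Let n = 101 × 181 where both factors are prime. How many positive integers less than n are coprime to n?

φ(n) = (p − 1)(q − 1) = (101−1)(181−1) = 100·180 = 18000.

18000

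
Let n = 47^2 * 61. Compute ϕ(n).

129720

φ(134749) = 134749 · (1 − 1/47) · (1 − 1/61)
       = 134749 · 2760/2867 = 129720.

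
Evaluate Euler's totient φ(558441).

326592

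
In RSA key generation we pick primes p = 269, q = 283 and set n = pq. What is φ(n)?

75576

φ(pq) = (p−1)(q−1) = 268 · 282 = 75576.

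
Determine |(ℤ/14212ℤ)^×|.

Factor 14212: 14212 = 2**2 × 11 × 17 × 19.
φ(14212) = 14212 · (1 − 1/2) · (1 − 1/11) · (1 − 1/17) · (1 − 1/19)
       = 14212 · 2880/7106 = 5760.

5760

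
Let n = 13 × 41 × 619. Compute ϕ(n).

296640

φ(329927) = 329927 · (1 − 1/13) · (1 − 1/41) · (1 − 1/619)
       = 329927 · 296640/329927 = 296640.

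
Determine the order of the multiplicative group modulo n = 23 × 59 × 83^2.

8684456

φ(23) = 23 − 1 = 22.
φ(59) = 59 − 1 = 58.
φ(83^2) = 83^1·(83−1) = 83·82 = 6806.
φ(9348373) = 22 × 58 × 6806 = 8684456.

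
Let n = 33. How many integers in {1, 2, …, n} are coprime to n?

First factor: 33 = 3 · 11.
φ(33) = 33 · (1 − 1/3) · (1 − 1/11)
       = 33 · 20/33 = 20.

20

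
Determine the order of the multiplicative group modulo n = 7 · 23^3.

φ(85169) = 85169 · (1 − 1/7) · (1 − 1/23)
       = 85169 · 132/161 = 69828.

69828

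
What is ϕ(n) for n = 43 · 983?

41244

φ(42269) = 42269 · (1 − 1/43) · (1 − 1/983)
       = 42269 · 41244/42269 = 41244.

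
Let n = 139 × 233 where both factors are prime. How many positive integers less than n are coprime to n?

φ(pq) = (p−1)(q−1) = 138 · 232 = 32016.

32016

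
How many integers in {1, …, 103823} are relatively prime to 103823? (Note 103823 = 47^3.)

101614

φ(47^3) = 47^2·(47−1) = 2209·46 = 101614.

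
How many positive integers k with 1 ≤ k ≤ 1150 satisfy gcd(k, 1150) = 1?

First factor: 1150 = 2 * 5^2 * 23.
φ(1150) = 1150 · (1 − 1/2) · (1 − 1/5) · (1 − 1/23)
       = 1150 · 88/230 = 440.

440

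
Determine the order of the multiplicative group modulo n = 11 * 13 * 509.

60960

φ(72787) = 72787 · (1 − 1/11) · (1 − 1/13) · (1 − 1/509)
       = 72787 · 60960/72787 = 60960.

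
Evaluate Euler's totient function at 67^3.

φ(300763) = 300763 · (1 − 1/67)
       = 300763 · 66/67 = 296274.

296274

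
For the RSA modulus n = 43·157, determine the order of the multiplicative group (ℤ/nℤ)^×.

6552

φ(43) = 43 − 1 = 42.
φ(157) = 157 − 1 = 156.
Multiply: 42 · 156 = 6552.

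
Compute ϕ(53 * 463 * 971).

23303280

φ(53) = 53 − 1 = 52.
φ(463) = 463 − 1 = 462.
φ(971) = 971 − 1 = 970.
Since φ is multiplicative, φ(23827369) = 52 · 462 · 970 = 23303280.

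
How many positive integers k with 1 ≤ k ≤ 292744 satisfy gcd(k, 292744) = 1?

133056

First factor: 292744 = 2^3 · 23 · 37 · 43.
φ(2^3) = 2^2·(2−1) = 4·1 = 4.
φ(23) = 23 − 1 = 22.
φ(37) = 37 − 1 = 36.
φ(43) = 43 − 1 = 42.
φ(292744) = 4 × 22 × 36 × 42 = 133056.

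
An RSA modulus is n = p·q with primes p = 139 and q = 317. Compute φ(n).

43608

φ(n) = (p − 1)(q − 1) = (139−1)(317−1) = 138·316 = 43608.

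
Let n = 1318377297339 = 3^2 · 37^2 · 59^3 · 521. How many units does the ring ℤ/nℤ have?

839055784320

φ(1318377297339) = 1318377297339 · (1 − 1/3) · (1 − 1/37) · (1 − 1/59) · (1 − 1/521)
       = 1318377297339 · 2171520/3412029 = 839055784320.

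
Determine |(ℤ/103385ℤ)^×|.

73920

First factor: 103385 = 5 × 23 × 29 × 31.
φ(103385) = 103385 · (1 − 1/5) · (1 − 1/23) · (1 − 1/29) · (1 − 1/31)
       = 103385 · 73920/103385 = 73920.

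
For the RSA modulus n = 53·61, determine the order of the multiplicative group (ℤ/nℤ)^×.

3120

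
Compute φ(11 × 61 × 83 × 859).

φ(47840287) = 47840287 · (1 − 1/11) · (1 − 1/61) · (1 − 1/83) · (1 − 1/859)
       = 47840287 · 42213600/47840287 = 42213600.

42213600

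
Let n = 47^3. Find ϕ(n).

101614

φ(47^3) = 47^3 − 47^2 = 103823 − 2209 = 101614.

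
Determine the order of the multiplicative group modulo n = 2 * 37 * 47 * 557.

φ(1937246) = 1937246 · (1 − 1/2) · (1 − 1/37) · (1 − 1/47) · (1 − 1/557)
       = 1937246 · 920736/1937246 = 920736.

920736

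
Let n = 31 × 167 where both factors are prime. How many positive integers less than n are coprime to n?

4980

φ(31) = 31 − 1 = 30.
φ(167) = 167 − 1 = 166.
Multiply: 30 · 166 = 4980.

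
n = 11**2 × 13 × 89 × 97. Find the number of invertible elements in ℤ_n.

11151360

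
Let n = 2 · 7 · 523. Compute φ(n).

3132

φ(2) = 2 − 1 = 1.
φ(7) = 7 − 1 = 6.
φ(523) = 523 − 1 = 522.
Multiply: 1 · 6 · 522 = 3132.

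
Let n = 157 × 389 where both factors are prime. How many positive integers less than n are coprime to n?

For distinct primes, φ(pq) = (p−1)(q−1) = 156 × 388 = 60528.

60528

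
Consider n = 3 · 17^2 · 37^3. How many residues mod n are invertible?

26810496

φ(3) = 3 − 1 = 2.
φ(17^2) = 17^2 − 17^1 = 289 − 17 = 272.
φ(37^3) = 37^2·(37−1) = 1369·36 = 49284.
Since φ is multiplicative, φ(43916151) = 2 · 272 · 49284 = 26810496.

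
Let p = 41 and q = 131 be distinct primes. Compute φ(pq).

5200

φ(41) = 41 − 1 = 40.
φ(131) = 131 − 1 = 130.
Multiply: 40 · 130 = 5200.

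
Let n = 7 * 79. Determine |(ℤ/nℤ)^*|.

φ(553) = 553 · (1 − 1/7) · (1 − 1/79)
       = 553 · 468/553 = 468.

468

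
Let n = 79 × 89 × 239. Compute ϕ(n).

φ(79) = 79 − 1 = 78.
φ(89) = 89 − 1 = 88.
φ(239) = 239 − 1 = 238.
Since φ is multiplicative, φ(1680409) = 78 · 88 · 238 = 1633632.

1633632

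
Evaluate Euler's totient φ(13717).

Prime factorization: 13717 = 11 · 29 · 43.
φ(13717) = 13717 · (1 − 1/11) · (1 − 1/29) · (1 − 1/43)
       = 13717 · 11760/13717 = 11760.

11760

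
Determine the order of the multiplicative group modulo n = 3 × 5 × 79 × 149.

92352

φ(176565) = 176565 · (1 − 1/3) · (1 − 1/5) · (1 − 1/79) · (1 − 1/149)
       = 176565 · 92352/176565 = 92352.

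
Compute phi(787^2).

618582

φ(787^2) = 787^2 − 787^1 = 619369 − 787 = 618582.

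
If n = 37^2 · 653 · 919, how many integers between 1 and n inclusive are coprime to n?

797249952

φ(821546483) = 821546483 · (1 − 1/37) · (1 − 1/653) · (1 − 1/919)
       = 821546483 · 21547296/22203959 = 797249952.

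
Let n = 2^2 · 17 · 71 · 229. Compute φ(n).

510720

φ(2^2) = 2^2 − 2^1 = 4 − 2 = 2.
φ(17) = 17 − 1 = 16.
φ(71) = 71 − 1 = 70.
φ(229) = 229 − 1 = 228.
Multiply: 2 · 16 · 70 · 228 = 510720.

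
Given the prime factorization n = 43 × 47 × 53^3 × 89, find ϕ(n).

φ(26778357113) = 26778357113 · (1 − 1/43) · (1 − 1/47) · (1 − 1/53) · (1 − 1/89)
       = 26778357113 · 8840832/9533057 = 24833897088.

24833897088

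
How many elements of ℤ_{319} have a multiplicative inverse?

280

Factor 319: 319 = 11 × 29.
φ(11) = 11 − 1 = 10.
φ(29) = 29 − 1 = 28.
φ(319) = 10 × 28 = 280.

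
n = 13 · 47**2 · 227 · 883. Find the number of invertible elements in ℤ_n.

5171469408

φ(13) = 13 − 1 = 12.
φ(47^2) = 47^1·(47−1) = 47·46 = 2162.
φ(227) = 227 − 1 = 226.
φ(883) = 883 − 1 = 882.
Since φ is multiplicative, φ(5756064197) = 12 · 2162 · 226 · 882 = 5171469408.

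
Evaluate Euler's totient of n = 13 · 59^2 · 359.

φ(13) = 13 − 1 = 12.
φ(59^2) = 59^2 − 59^1 = 3481 − 59 = 3422.
φ(359) = 359 − 1 = 358.
Multiply: 12 · 3422 · 358 = 14700912.

14700912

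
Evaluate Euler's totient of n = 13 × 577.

6912

φ(13) = 13 − 1 = 12.
φ(577) = 577 − 1 = 576.
Since φ is multiplicative, φ(7501) = 12 · 576 = 6912.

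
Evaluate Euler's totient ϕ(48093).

28160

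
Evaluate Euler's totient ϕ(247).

First factor: 247 = 13 · 19.
φ(13) = 13 − 1 = 12.
φ(19) = 19 − 1 = 18.
φ(247) = 12 × 18 = 216.

216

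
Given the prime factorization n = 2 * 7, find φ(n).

φ(2) = 2 − 1 = 1.
φ(7) = 7 − 1 = 6.
φ(14) = 1 × 6 = 6.

6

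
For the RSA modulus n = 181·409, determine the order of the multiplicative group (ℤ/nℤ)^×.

φ(74029) = 74029 · (1 − 1/181) · (1 − 1/409)
       = 74029 · 73440/74029 = 73440.

73440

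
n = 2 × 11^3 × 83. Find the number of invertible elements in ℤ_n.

99220

φ(220946) = 220946 · (1 − 1/2) · (1 − 1/11) · (1 − 1/83)
       = 220946 · 820/1826 = 99220.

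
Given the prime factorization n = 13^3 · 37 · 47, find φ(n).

φ(13^3) = 13^3 − 13^2 = 2197 − 169 = 2028.
φ(37) = 37 − 1 = 36.
φ(47) = 47 − 1 = 46.
Multiply: 2028 · 36 · 46 = 3358368.

3358368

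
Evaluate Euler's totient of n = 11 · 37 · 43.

15120

φ(11) = 11 − 1 = 10.
φ(37) = 37 − 1 = 36.
φ(43) = 43 − 1 = 42.
Since φ is multiplicative, φ(17501) = 10 · 36 · 42 = 15120.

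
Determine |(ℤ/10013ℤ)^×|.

10013 = 17 × 19 × 31.
φ(10013) = 10013 · (1 − 1/17) · (1 − 1/19) · (1 − 1/31)
       = 10013 · 8640/10013 = 8640.

8640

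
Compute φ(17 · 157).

2496

φ(2669) = 2669 · (1 − 1/17) · (1 − 1/157)
       = 2669 · 2496/2669 = 2496.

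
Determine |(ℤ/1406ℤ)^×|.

648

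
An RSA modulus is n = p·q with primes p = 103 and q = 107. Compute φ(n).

φ(11021) = 11021 · (1 − 1/103) · (1 − 1/107)
       = 11021 · 10812/11021 = 10812.

10812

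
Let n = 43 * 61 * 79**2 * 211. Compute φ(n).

φ(43) = 43 − 1 = 42.
φ(61) = 61 − 1 = 60.
φ(79^2) = 79^1·(79−1) = 79·78 = 6162.
φ(211) = 211 − 1 = 210.
Since φ is multiplicative, φ(3454100173) = 42 · 60 · 6162 · 210 = 3260930400.

3260930400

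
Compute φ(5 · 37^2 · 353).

1875456

φ(2416285) = 2416285 · (1 − 1/5) · (1 − 1/37) · (1 − 1/353)
       = 2416285 · 50688/65305 = 1875456.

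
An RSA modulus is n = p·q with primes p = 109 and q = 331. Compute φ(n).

35640

φ(n) = (p − 1)(q − 1) = (109−1)(331−1) = 108·330 = 35640.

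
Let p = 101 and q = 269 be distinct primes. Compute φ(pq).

φ(n) = (p − 1)(q − 1) = (101−1)(269−1) = 100·268 = 26800.

26800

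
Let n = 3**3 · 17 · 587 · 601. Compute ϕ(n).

φ(3^3) = 3^3 − 3^2 = 27 − 9 = 18.
φ(17) = 17 − 1 = 16.
φ(587) = 587 − 1 = 586.
φ(601) = 601 − 1 = 600.
φ(161929233) = 18 × 16 × 586 × 600 = 101260800.

101260800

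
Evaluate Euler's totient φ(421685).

Factor 421685: 421685 = 5 × 11**2 × 17 × 41.
φ(421685) = 421685 · (1 − 1/5) · (1 − 1/11) · (1 − 1/17) · (1 − 1/41)
       = 421685 · 25600/38335 = 281600.

281600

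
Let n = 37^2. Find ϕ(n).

φ(1369) = 1369 · (1 − 1/37)
       = 1369 · 36/37 = 1332.

1332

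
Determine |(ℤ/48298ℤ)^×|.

21600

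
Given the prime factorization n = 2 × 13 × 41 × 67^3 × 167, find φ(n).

23607112320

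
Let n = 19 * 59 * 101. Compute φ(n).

104400

φ(113221) = 113221 · (1 − 1/19) · (1 − 1/59) · (1 − 1/101)
       = 113221 · 104400/113221 = 104400.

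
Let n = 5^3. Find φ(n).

100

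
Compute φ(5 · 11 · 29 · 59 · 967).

62751360

φ(5) = 5 − 1 = 4.
φ(11) = 11 − 1 = 10.
φ(29) = 29 − 1 = 28.
φ(59) = 59 − 1 = 58.
φ(967) = 967 − 1 = 966.
φ(90999535) = 4 × 10 × 28 × 58 × 966 = 62751360.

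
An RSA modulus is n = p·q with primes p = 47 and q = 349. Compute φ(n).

φ(47) = 47 − 1 = 46.
φ(349) = 349 − 1 = 348.
φ(16403) = 46 × 348 = 16008.

16008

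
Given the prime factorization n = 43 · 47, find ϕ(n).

φ(43) = 43 − 1 = 42.
φ(47) = 47 − 1 = 46.
Multiply: 42 · 46 = 1932.

1932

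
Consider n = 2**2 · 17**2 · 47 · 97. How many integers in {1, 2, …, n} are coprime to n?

2402304

φ(2^2) = 2^1·(2−1) = 2·1 = 2.
φ(17^2) = 17^2 − 17^1 = 289 − 17 = 272.
φ(47) = 47 − 1 = 46.
φ(97) = 97 − 1 = 96.
Multiply: 2 · 272 · 46 · 96 = 2402304.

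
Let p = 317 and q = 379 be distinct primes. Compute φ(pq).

For distinct primes, φ(pq) = (p−1)(q−1) = 316 × 378 = 119448.

119448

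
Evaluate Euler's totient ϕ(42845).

28800

First factor: 42845 = 5 × 11 × 19 × 41.
φ(5) = 5 − 1 = 4.
φ(11) = 11 − 1 = 10.
φ(19) = 19 − 1 = 18.
φ(41) = 41 − 1 = 40.
φ(42845) = 4 × 10 × 18 × 40 = 28800.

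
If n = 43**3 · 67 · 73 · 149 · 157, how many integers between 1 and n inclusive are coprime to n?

φ(43^3) = 43^2·(43−1) = 1849·42 = 77658.
φ(67) = 67 − 1 = 66.
φ(73) = 73 − 1 = 72.
φ(149) = 149 − 1 = 148.
φ(157) = 157 − 1 = 156.
Since φ is multiplicative, φ(9096806364641) = 77658 · 66 · 72 · 148 · 156 = 8520183479808.

8520183479808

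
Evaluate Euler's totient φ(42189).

23520

Prime factorization: 42189 = 3 · 7^3 · 41.
φ(42189) = 42189 · (1 − 1/3) · (1 − 1/7) · (1 − 1/41)
       = 42189 · 480/861 = 23520.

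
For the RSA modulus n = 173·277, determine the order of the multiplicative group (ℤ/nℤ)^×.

47472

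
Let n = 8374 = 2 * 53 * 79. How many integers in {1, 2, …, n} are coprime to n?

φ(2) = 2 − 1 = 1.
φ(53) = 53 − 1 = 52.
φ(79) = 79 − 1 = 78.
Multiply: 1 · 52 · 78 = 4056.

4056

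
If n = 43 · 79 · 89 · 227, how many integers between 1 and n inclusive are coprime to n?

65153088

φ(43) = 43 − 1 = 42.
φ(79) = 79 − 1 = 78.
φ(89) = 89 − 1 = 88.
φ(227) = 227 − 1 = 226.
φ(68629591) = 42 × 78 × 88 × 226 = 65153088.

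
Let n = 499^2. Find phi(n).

248502

φ(249001) = 249001 · (1 − 1/499)
       = 249001 · 498/499 = 248502.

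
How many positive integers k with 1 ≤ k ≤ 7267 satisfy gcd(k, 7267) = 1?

6552

7267 = 13^2 · 43.
φ(7267) = 7267 · (1 − 1/13) · (1 − 1/43)
       = 7267 · 504/559 = 6552.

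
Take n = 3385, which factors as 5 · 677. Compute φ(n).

2704

φ(5) = 5 − 1 = 4.
φ(677) = 677 − 1 = 676.
Multiply: 4 · 676 = 2704.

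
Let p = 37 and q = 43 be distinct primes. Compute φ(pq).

φ(1591) = 1591 · (1 − 1/37) · (1 − 1/43)
       = 1591 · 1512/1591 = 1512.

1512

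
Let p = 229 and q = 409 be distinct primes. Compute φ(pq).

93024

φ(229) = 229 − 1 = 228.
φ(409) = 409 − 1 = 408.
φ(93661) = 228 × 408 = 93024.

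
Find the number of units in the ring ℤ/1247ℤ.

1176

Prime factorization: 1247 = 29 · 43.
φ(29) = 29 − 1 = 28.
φ(43) = 43 − 1 = 42.
φ(1247) = 28 × 42 = 1176.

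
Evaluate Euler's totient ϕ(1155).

480

1155 = 3 · 5 · 7 · 11.
φ(1155) = 1155 · (1 − 1/3) · (1 − 1/5) · (1 − 1/7) · (1 − 1/11)
       = 1155 · 480/1155 = 480.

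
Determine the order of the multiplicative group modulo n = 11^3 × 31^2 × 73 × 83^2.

551433009600

φ(11^3) = 11^2·(11−1) = 121·10 = 1210.
φ(31^2) = 31^1·(31−1) = 31·30 = 930.
φ(73) = 73 − 1 = 72.
φ(83^2) = 83^1·(83−1) = 83·82 = 6806.
Multiply: 1210 · 930 · 72 · 6806 = 551433009600.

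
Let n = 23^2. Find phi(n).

φ(23^2) = 23^1·(23−1) = 23·22 = 506.

506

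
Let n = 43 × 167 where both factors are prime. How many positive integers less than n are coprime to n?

φ(43) = 43 − 1 = 42.
φ(167) = 167 − 1 = 166.
Multiply: 42 · 166 = 6972.

6972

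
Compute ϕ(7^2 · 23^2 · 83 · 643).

1118790288

φ(7^2) = 7^2 − 7^1 = 49 − 7 = 42.
φ(23^2) = 23^1·(23−1) = 23·22 = 506.
φ(83) = 83 − 1 = 82.
φ(643) = 643 − 1 = 642.
Since φ is multiplicative, φ(1383377849) = 42 · 506 · 82 · 642 = 1118790288.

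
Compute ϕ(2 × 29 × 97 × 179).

φ(1007054) = 1007054 · (1 − 1/2) · (1 − 1/29) · (1 − 1/97) · (1 − 1/179)
       = 1007054 · 478464/1007054 = 478464.

478464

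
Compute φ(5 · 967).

3864

φ(5) = 5 − 1 = 4.
φ(967) = 967 − 1 = 966.
Multiply: 4 · 966 = 3864.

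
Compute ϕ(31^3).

28830

φ(29791) = 29791 · (1 − 1/31)
       = 29791 · 30/31 = 28830.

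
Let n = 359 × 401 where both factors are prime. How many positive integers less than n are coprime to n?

φ(pq) = (p−1)(q−1) = 358 · 400 = 143200.

143200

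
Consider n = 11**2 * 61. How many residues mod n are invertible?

φ(7381) = 7381 · (1 − 1/11) · (1 − 1/61)
       = 7381 · 600/671 = 6600.

6600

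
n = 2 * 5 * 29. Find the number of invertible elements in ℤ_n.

112

φ(2) = 2 − 1 = 1.
φ(5) = 5 − 1 = 4.
φ(29) = 29 − 1 = 28.
Since φ is multiplicative, φ(290) = 1 · 4 · 28 = 112.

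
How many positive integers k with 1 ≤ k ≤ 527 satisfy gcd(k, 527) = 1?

First factor: 527 = 17 × 31.
φ(527) = 527 · (1 − 1/17) · (1 − 1/31)
       = 527 · 480/527 = 480.

480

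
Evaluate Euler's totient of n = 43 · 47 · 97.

185472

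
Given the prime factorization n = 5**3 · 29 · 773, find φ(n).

φ(5^3) = 5^2·(5−1) = 25·4 = 100.
φ(29) = 29 − 1 = 28.
φ(773) = 773 − 1 = 772.
Since φ is multiplicative, φ(2802125) = 100 · 28 · 772 = 2161600.

2161600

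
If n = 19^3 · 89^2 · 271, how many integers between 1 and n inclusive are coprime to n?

φ(14723467669) = 14723467669 · (1 − 1/19) · (1 − 1/89) · (1 − 1/271)
       = 14723467669 · 427680/458261 = 13740930720.

13740930720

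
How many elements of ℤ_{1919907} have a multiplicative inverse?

Factor 1919907: 1919907 = 3^2 · 11^2 · 41 · 43.
φ(1919907) = 1919907 · (1 − 1/3) · (1 − 1/11) · (1 − 1/41) · (1 − 1/43)
       = 1919907 · 33600/58179 = 1108800.

1108800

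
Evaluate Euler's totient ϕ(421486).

183456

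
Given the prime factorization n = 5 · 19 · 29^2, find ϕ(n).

58464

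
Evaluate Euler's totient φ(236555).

154880

236555 = 5 · 11**2 · 17 · 23.
φ(236555) = 236555 · (1 − 1/5) · (1 − 1/11) · (1 − 1/17) · (1 − 1/23)
       = 236555 · 14080/21505 = 154880.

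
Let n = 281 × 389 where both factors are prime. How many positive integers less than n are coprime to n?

φ(109309) = 109309 · (1 − 1/281) · (1 − 1/389)
       = 109309 · 108640/109309 = 108640.

108640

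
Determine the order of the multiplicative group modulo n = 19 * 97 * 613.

1057536

φ(1129759) = 1129759 · (1 − 1/19) · (1 − 1/97) · (1 − 1/613)
       = 1129759 · 1057536/1129759 = 1057536.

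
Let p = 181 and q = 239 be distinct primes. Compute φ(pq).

φ(43259) = 43259 · (1 − 1/181) · (1 − 1/239)
       = 43259 · 42840/43259 = 42840.

42840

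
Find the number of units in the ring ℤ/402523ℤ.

Prime factorization: 402523 = 11 · 23 · 37 · 43.
φ(11) = 11 − 1 = 10.
φ(23) = 23 − 1 = 22.
φ(37) = 37 − 1 = 36.
φ(43) = 43 − 1 = 42.
φ(402523) = 10 × 22 × 36 × 42 = 332640.

332640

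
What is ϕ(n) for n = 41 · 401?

φ(41) = 41 − 1 = 40.
φ(401) = 401 − 1 = 400.
φ(16441) = 40 × 400 = 16000.

16000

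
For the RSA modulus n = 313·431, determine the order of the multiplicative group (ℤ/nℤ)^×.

φ(n) = (p − 1)(q − 1) = (313−1)(431−1) = 312·430 = 134160.

134160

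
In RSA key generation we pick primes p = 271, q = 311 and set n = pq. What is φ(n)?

For distinct primes, φ(pq) = (p−1)(q−1) = 270 × 310 = 83700.

83700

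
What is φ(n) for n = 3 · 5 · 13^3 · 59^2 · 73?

φ(8374293915) = 8374293915 · (1 − 1/3) · (1 − 1/5) · (1 − 1/13) · (1 − 1/59) · (1 − 1/73)
       = 8374293915 · 400896/839865 = 3997334016.

3997334016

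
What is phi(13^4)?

φ(28561) = 28561 · (1 − 1/13)
       = 28561 · 12/13 = 26364.

26364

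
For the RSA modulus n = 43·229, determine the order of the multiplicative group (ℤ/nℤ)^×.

φ(9847) = 9847 · (1 − 1/43) · (1 − 1/229)
       = 9847 · 9576/9847 = 9576.

9576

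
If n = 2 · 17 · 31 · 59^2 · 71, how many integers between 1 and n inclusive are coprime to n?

φ(260497154) = 260497154 · (1 − 1/2) · (1 − 1/17) · (1 − 1/31) · (1 − 1/59) · (1 − 1/71)
       = 260497154 · 1948800/4415206 = 114979200.

114979200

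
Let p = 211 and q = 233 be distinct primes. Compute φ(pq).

48720

φ(49163) = 49163 · (1 − 1/211) · (1 − 1/233)
       = 49163 · 48720/49163 = 48720.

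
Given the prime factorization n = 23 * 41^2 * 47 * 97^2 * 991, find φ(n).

15300390758400

φ(16943788838359) = 16943788838359 · (1 − 1/23) · (1 − 1/41) · (1 − 1/47) · (1 − 1/97) · (1 − 1/991)
       = 16943788838359 · 3847219200/4260444767 = 15300390758400.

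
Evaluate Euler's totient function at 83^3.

564898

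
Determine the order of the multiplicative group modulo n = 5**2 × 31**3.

576600

φ(744775) = 744775 · (1 − 1/5) · (1 − 1/31)
       = 744775 · 120/155 = 576600.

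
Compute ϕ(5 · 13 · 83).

3936

φ(5) = 5 − 1 = 4.
φ(13) = 13 − 1 = 12.
φ(83) = 83 − 1 = 82.
Multiply: 4 · 12 · 82 = 3936.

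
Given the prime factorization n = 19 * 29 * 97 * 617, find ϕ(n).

φ(32976799) = 32976799 · (1 − 1/19) · (1 − 1/29) · (1 − 1/97) · (1 − 1/617)
       = 32976799 · 29804544/32976799 = 29804544.

29804544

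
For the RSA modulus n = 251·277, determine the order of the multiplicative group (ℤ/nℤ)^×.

φ(n) = (p − 1)(q − 1) = (251−1)(277−1) = 250·276 = 69000.

69000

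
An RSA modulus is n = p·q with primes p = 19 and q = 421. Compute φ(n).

7560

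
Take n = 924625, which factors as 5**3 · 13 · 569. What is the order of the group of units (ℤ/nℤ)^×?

681600

φ(924625) = 924625 · (1 − 1/5) · (1 − 1/13) · (1 − 1/569)
       = 924625 · 27264/36985 = 681600.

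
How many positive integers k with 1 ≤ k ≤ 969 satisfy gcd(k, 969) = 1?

Prime factorization: 969 = 3 · 17 · 19.
φ(3) = 3 − 1 = 2.
φ(17) = 17 − 1 = 16.
φ(19) = 19 − 1 = 18.
Since φ is multiplicative, φ(969) = 2 · 16 · 18 = 576.

576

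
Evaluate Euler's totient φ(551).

504

Factor 551: 551 = 19 · 29.
φ(19) = 19 − 1 = 18.
φ(29) = 29 − 1 = 28.
Multiply: 18 · 28 = 504.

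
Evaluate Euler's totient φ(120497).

Prime factorization: 120497 = 13^2 × 23 × 31.
φ(120497) = 120497 · (1 − 1/13) · (1 − 1/23) · (1 − 1/31)
       = 120497 · 7920/9269 = 102960.

102960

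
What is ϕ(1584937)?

1411200

1584937 = 29 · 31 · 41 · 43.
φ(29) = 29 − 1 = 28.
φ(31) = 31 − 1 = 30.
φ(41) = 41 − 1 = 40.
φ(43) = 43 − 1 = 42.
φ(1584937) = 28 × 30 × 40 × 42 = 1411200.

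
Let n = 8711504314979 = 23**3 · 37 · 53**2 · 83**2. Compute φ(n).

7858723549248

φ(8711504314979) = 8711504314979 · (1 − 1/23) · (1 − 1/37) · (1 − 1/53) · (1 − 1/83)
       = 8711504314979 · 3377088/3743549 = 7858723549248.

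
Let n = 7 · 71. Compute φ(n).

φ(7) = 7 − 1 = 6.
φ(71) = 71 − 1 = 70.
Since φ is multiplicative, φ(497) = 6 · 70 = 420.

420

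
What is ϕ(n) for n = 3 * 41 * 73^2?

420480

φ(655467) = 655467 · (1 − 1/3) · (1 − 1/41) · (1 − 1/73)
       = 655467 · 5760/8979 = 420480.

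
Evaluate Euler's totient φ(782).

352

First factor: 782 = 2 * 17 * 23.
φ(2) = 2 − 1 = 1.
φ(17) = 17 − 1 = 16.
φ(23) = 23 − 1 = 22.
φ(782) = 1 × 16 × 22 = 352.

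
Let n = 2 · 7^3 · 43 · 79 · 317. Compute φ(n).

304353504

φ(738718414) = 738718414 · (1 − 1/2) · (1 − 1/7) · (1 − 1/43) · (1 − 1/79) · (1 − 1/317)
       = 738718414 · 6211296/15075886 = 304353504.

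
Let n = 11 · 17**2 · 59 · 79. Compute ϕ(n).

12305280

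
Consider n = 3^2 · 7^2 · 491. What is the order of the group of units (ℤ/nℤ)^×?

123480

φ(216531) = 216531 · (1 − 1/3) · (1 − 1/7) · (1 − 1/491)
       = 216531 · 5880/10311 = 123480.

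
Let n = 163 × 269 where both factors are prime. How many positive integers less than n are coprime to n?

43416

φ(163) = 163 − 1 = 162.
φ(269) = 269 − 1 = 268.
Since φ is multiplicative, φ(43847) = 162 · 268 = 43416.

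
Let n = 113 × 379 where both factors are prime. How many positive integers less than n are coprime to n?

φ(113) = 113 − 1 = 112.
φ(379) = 379 − 1 = 378.
Multiply: 112 · 378 = 42336.

42336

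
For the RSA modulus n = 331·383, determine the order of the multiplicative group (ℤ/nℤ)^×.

φ(126773) = 126773 · (1 − 1/331) · (1 − 1/383)
       = 126773 · 126060/126773 = 126060.

126060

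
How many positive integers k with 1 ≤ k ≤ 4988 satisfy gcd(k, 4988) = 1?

Prime factorization: 4988 = 2^2 · 29 · 43.
φ(2^2) = 2^1·(2−1) = 2·1 = 2.
φ(29) = 29 − 1 = 28.
φ(43) = 43 − 1 = 42.
Multiply: 2 · 28 · 42 = 2352.

2352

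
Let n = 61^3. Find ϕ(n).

223260

φ(61^3) = 61^2·(61−1) = 3721·60 = 223260.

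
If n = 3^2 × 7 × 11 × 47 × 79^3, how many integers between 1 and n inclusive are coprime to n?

8061374880

φ(3^2) = 3^1·(3−1) = 3·2 = 6.
φ(7) = 7 − 1 = 6.
φ(11) = 11 − 1 = 10.
φ(47) = 47 − 1 = 46.
φ(79^3) = 79^2·(79−1) = 6241·78 = 486798.
φ(16058773269) = 6 × 6 × 10 × 46 × 486798 = 8061374880.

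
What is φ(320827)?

Prime factorization: 320827 = 13 · 23 · 29 · 37.
φ(13) = 13 − 1 = 12.
φ(23) = 23 − 1 = 22.
φ(29) = 29 − 1 = 28.
φ(37) = 37 − 1 = 36.
Multiply: 12 · 22 · 28 · 36 = 266112.

266112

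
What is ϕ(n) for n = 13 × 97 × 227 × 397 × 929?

95676235776

φ(13) = 13 − 1 = 12.
φ(97) = 97 − 1 = 96.
φ(227) = 227 − 1 = 226.
φ(397) = 397 − 1 = 396.
φ(929) = 929 − 1 = 928.
φ(105571614811) = 12 × 96 × 226 × 396 × 928 = 95676235776.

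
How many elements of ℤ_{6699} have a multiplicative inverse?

3360

Factor 6699: 6699 = 3 × 7 × 11 × 29.
φ(6699) = 6699 · (1 − 1/3) · (1 − 1/7) · (1 − 1/11) · (1 − 1/29)
       = 6699 · 3360/6699 = 3360.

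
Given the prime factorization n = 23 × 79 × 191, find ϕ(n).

φ(347047) = 347047 · (1 − 1/23) · (1 − 1/79) · (1 − 1/191)
       = 347047 · 326040/347047 = 326040.

326040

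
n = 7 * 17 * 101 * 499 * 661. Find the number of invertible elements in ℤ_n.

φ(3964334941) = 3964334941 · (1 − 1/7) · (1 − 1/17) · (1 − 1/101) · (1 − 1/499) · (1 − 1/661)
       = 3964334941 · 3155328000/3964334941 = 3155328000.

3155328000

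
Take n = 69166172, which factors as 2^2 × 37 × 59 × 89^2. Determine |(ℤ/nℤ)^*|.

φ(2^2) = 2^1·(2−1) = 2·1 = 2.
φ(37) = 37 − 1 = 36.
φ(59) = 59 − 1 = 58.
φ(89^2) = 89^1·(89−1) = 89·88 = 7832.
φ(69166172) = 2 × 36 × 58 × 7832 = 32706432.

32706432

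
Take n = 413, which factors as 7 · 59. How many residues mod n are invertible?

φ(7) = 7 − 1 = 6.
φ(59) = 59 − 1 = 58.
Multiply: 6 · 58 = 348.

348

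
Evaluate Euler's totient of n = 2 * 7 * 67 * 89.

φ(2) = 2 − 1 = 1.
φ(7) = 7 − 1 = 6.
φ(67) = 67 − 1 = 66.
φ(89) = 89 − 1 = 88.
φ(83482) = 1 × 6 × 66 × 88 = 34848.

34848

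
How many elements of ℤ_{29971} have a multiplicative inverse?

29971 = 17 * 41 * 43.
φ(29971) = 29971 · (1 − 1/17) · (1 − 1/41) · (1 − 1/43)
       = 29971 · 26880/29971 = 26880.

26880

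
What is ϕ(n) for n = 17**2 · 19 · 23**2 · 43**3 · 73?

13851940709376

φ(17^2) = 17^1·(17−1) = 17·16 = 272.
φ(19) = 19 − 1 = 18.
φ(23^2) = 23^1·(23−1) = 23·22 = 506.
φ(43^3) = 43^3 − 43^2 = 79507 − 1849 = 77658.
φ(73) = 73 − 1 = 72.
φ(16859137108129) = 272 × 18 × 506 × 77658 × 72 = 13851940709376.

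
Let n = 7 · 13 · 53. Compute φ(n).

φ(7) = 7 − 1 = 6.
φ(13) = 13 − 1 = 12.
φ(53) = 53 − 1 = 52.
Multiply: 6 · 12 · 52 = 3744.

3744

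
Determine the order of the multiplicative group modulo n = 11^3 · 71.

84700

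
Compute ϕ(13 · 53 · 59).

φ(40651) = 40651 · (1 − 1/13) · (1 − 1/53) · (1 − 1/59)
       = 40651 · 36192/40651 = 36192.

36192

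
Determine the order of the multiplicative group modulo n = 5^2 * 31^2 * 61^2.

φ(89397025) = 89397025 · (1 − 1/5) · (1 − 1/31) · (1 − 1/61)
       = 89397025 · 7200/9455 = 68076000.

68076000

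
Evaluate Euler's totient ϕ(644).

264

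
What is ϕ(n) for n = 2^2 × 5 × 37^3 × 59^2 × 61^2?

4938067549440

φ(13121964581060) = 13121964581060 · (1 − 1/2) · (1 − 1/5) · (1 − 1/37) · (1 − 1/59) · (1 − 1/61)
       = 13121964581060 · 501120/1331630 = 4938067549440.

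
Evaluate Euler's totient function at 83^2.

6806

φ(83^2) = 83^1·(83−1) = 83·82 = 6806.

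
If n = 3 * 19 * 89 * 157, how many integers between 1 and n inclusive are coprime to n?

φ(796461) = 796461 · (1 − 1/3) · (1 − 1/19) · (1 − 1/89) · (1 − 1/157)
       = 796461 · 494208/796461 = 494208.

494208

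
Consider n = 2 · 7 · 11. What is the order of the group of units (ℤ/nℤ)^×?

60

φ(154) = 154 · (1 − 1/2) · (1 − 1/7) · (1 − 1/11)
       = 154 · 60/154 = 60.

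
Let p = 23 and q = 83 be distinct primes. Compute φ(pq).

For distinct primes, φ(pq) = (p−1)(q−1) = 22 × 82 = 1804.

1804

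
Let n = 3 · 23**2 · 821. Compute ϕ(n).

829840

φ(1302927) = 1302927 · (1 − 1/3) · (1 − 1/23) · (1 − 1/821)
       = 1302927 · 36080/56649 = 829840.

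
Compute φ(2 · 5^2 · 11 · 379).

φ(208450) = 208450 · (1 − 1/2) · (1 − 1/5) · (1 − 1/11) · (1 − 1/379)
       = 208450 · 15120/41690 = 75600.

75600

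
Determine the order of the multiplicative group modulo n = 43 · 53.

φ(2279) = 2279 · (1 − 1/43) · (1 − 1/53)
       = 2279 · 2184/2279 = 2184.

2184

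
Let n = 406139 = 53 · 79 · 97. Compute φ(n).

389376

φ(53) = 53 − 1 = 52.
φ(79) = 79 − 1 = 78.
φ(97) = 97 − 1 = 96.
φ(406139) = 52 × 78 × 96 = 389376.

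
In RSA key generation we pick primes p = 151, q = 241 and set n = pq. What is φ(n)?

φ(36391) = 36391 · (1 − 1/151) · (1 − 1/241)
       = 36391 · 36000/36391 = 36000.

36000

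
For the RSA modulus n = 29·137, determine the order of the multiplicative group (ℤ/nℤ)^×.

3808

φ(29) = 29 − 1 = 28.
φ(137) = 137 − 1 = 136.
Multiply: 28 · 136 = 3808.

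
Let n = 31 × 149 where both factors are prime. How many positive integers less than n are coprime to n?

φ(31) = 31 − 1 = 30.
φ(149) = 149 − 1 = 148.
Since φ is multiplicative, φ(4619) = 30 · 148 = 4440.

4440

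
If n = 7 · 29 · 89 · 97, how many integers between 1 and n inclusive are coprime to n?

1419264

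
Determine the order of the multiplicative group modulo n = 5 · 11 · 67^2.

176880

φ(5) = 5 − 1 = 4.
φ(11) = 11 − 1 = 10.
φ(67^2) = 67^2 − 67^1 = 4489 − 67 = 4422.
Since φ is multiplicative, φ(246895) = 4 · 10 · 4422 = 176880.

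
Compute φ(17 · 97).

1536

φ(17) = 17 − 1 = 16.
φ(97) = 97 − 1 = 96.
Since φ is multiplicative, φ(1649) = 16 · 96 = 1536.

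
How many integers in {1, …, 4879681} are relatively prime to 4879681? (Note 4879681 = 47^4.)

4775858

φ(47^4) = 47^4 − 47^3 = 4879681 − 103823 = 4775858.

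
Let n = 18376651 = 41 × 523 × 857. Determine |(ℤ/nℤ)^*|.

17873280

φ(18376651) = 18376651 · (1 − 1/41) · (1 − 1/523) · (1 − 1/857)
       = 18376651 · 17873280/18376651 = 17873280.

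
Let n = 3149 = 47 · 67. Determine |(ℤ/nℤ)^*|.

3036

φ(3149) = 3149 · (1 − 1/47) · (1 − 1/67)
       = 3149 · 3036/3149 = 3036.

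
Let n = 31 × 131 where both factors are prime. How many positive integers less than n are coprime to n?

3900

For distinct primes, φ(pq) = (p−1)(q−1) = 30 × 130 = 3900.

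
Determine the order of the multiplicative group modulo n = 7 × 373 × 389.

φ(7) = 7 − 1 = 6.
φ(373) = 373 − 1 = 372.
φ(389) = 389 − 1 = 388.
Multiply: 6 · 372 · 388 = 866016.

866016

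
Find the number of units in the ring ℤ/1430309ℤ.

1270080

1430309 = 29 · 31 · 37 · 43.
φ(1430309) = 1430309 · (1 − 1/29) · (1 − 1/31) · (1 − 1/37) · (1 − 1/43)
       = 1430309 · 1270080/1430309 = 1270080.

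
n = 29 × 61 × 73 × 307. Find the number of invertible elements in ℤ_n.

37013760

φ(29) = 29 − 1 = 28.
φ(61) = 61 − 1 = 60.
φ(73) = 73 − 1 = 72.
φ(307) = 307 − 1 = 306.
Multiply: 28 · 60 · 72 · 306 = 37013760.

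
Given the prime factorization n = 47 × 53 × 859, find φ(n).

2052336

φ(47) = 47 − 1 = 46.
φ(53) = 53 − 1 = 52.
φ(859) = 859 − 1 = 858.
φ(2139769) = 46 × 52 × 858 = 2052336.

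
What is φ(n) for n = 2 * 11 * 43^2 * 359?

φ(14603402) = 14603402 · (1 − 1/2) · (1 − 1/11) · (1 − 1/43) · (1 − 1/359)
       = 14603402 · 150360/339614 = 6465480.

6465480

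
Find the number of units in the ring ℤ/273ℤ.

144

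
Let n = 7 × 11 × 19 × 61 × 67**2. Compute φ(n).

286545600

φ(7) = 7 − 1 = 6.
φ(11) = 11 − 1 = 10.
φ(19) = 19 − 1 = 18.
φ(61) = 61 − 1 = 60.
φ(67^2) = 67^1·(67−1) = 67·66 = 4422.
φ(400611827) = 6 × 10 × 18 × 60 × 4422 = 286545600.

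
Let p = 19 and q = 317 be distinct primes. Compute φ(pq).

5688

φ(6023) = 6023 · (1 − 1/19) · (1 − 1/317)
       = 6023 · 5688/6023 = 5688.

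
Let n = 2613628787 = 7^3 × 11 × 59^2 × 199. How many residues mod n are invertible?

φ(2613628787) = 2613628787 · (1 − 1/7) · (1 − 1/11) · (1 − 1/59) · (1 − 1/199)
       = 2613628787 · 689040/904057 = 1992014640.

1992014640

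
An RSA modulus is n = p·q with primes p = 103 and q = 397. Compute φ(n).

40392

φ(40891) = 40891 · (1 − 1/103) · (1 − 1/397)
       = 40891 · 40392/40891 = 40392.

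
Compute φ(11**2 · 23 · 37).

φ(11^2) = 11^2 − 11^1 = 121 − 11 = 110.
φ(23) = 23 − 1 = 22.
φ(37) = 37 − 1 = 36.
Since φ is multiplicative, φ(102971) = 110 · 22 · 36 = 87120.

87120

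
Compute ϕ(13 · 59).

696

φ(767) = 767 · (1 − 1/13) · (1 − 1/59)
       = 767 · 696/767 = 696.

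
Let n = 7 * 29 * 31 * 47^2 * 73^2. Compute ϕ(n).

φ(74079691973) = 74079691973 · (1 − 1/7) · (1 − 1/29) · (1 − 1/31) · (1 − 1/47) · (1 − 1/73)
       = 74079691973 · 16692480/21591283 = 57271898880.

57271898880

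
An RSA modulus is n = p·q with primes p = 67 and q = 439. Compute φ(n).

φ(29413) = 29413 · (1 − 1/67) · (1 − 1/439)
       = 29413 · 28908/29413 = 28908.

28908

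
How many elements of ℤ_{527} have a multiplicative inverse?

Factor 527: 527 = 17 · 31.
φ(527) = 527 · (1 − 1/17) · (1 − 1/31)
       = 527 · 480/527 = 480.

480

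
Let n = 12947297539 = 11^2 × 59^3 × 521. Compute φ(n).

11548565600

φ(12947297539) = 12947297539 · (1 − 1/11) · (1 − 1/59) · (1 − 1/521)
       = 12947297539 · 301600/338129 = 11548565600.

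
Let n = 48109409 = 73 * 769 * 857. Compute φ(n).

47333376

φ(48109409) = 48109409 · (1 − 1/73) · (1 − 1/769) · (1 − 1/857)
       = 48109409 · 47333376/48109409 = 47333376.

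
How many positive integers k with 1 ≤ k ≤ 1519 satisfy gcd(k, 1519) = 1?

1260

Prime factorization: 1519 = 7^2 · 31.
φ(7^2) = 7^1·(7−1) = 7·6 = 42.
φ(31) = 31 − 1 = 30.
Since φ is multiplicative, φ(1519) = 42 · 30 = 1260.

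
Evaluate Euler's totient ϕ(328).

160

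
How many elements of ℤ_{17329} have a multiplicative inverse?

15120

Prime factorization: 17329 = 13 × 31 × 43.
φ(13) = 13 − 1 = 12.
φ(31) = 31 − 1 = 30.
φ(43) = 43 − 1 = 42.
φ(17329) = 12 × 30 × 42 = 15120.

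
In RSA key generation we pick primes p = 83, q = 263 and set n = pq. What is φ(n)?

φ(n) = (p − 1)(q − 1) = (83−1)(263−1) = 82·262 = 21484.

21484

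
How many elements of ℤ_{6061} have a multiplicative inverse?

5040

Factor 6061: 6061 = 11 · 19 · 29.
φ(6061) = 6061 · (1 − 1/11) · (1 − 1/19) · (1 − 1/29)
       = 6061 · 5040/6061 = 5040.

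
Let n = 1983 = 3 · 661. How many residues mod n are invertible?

1320

φ(1983) = 1983 · (1 − 1/3) · (1 − 1/661)
       = 1983 · 1320/1983 = 1320.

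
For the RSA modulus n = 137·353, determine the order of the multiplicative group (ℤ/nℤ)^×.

47872

φ(48361) = 48361 · (1 − 1/137) · (1 − 1/353)
       = 48361 · 47872/48361 = 47872.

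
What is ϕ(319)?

280

Prime factorization: 319 = 11 * 29.
φ(11) = 11 − 1 = 10.
φ(29) = 29 − 1 = 28.
Multiply: 10 · 28 = 280.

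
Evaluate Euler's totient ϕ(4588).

2160

4588 = 2^2 · 31 · 37.
φ(4588) = 4588 · (1 − 1/2) · (1 − 1/31) · (1 − 1/37)
       = 4588 · 1080/2294 = 2160.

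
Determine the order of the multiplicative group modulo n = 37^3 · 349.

17150832

φ(37^3) = 37^3 − 37^2 = 50653 − 1369 = 49284.
φ(349) = 349 − 1 = 348.
Multiply: 49284 · 348 = 17150832.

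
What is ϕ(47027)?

43200

47027 = 31 · 37 · 41.
φ(47027) = 47027 · (1 − 1/31) · (1 − 1/37) · (1 − 1/41)
       = 47027 · 43200/47027 = 43200.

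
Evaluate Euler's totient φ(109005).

52416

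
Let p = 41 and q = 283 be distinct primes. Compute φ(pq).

For distinct primes, φ(pq) = (p−1)(q−1) = 40 × 282 = 11280.

11280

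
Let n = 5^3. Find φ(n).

φ(125) = 125 · (1 − 1/5)
       = 125 · 4/5 = 100.

100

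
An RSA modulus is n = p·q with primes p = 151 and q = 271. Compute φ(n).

φ(40921) = 40921 · (1 − 1/151) · (1 − 1/271)
       = 40921 · 40500/40921 = 40500.

40500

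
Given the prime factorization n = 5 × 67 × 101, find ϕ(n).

26400

φ(33835) = 33835 · (1 − 1/5) · (1 − 1/67) · (1 − 1/101)
       = 33835 · 26400/33835 = 26400.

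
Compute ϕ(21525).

21525 = 3 · 5^2 · 7 · 41.
φ(21525) = 21525 · (1 − 1/3) · (1 − 1/5) · (1 − 1/7) · (1 − 1/41)
       = 21525 · 1920/4305 = 9600.

9600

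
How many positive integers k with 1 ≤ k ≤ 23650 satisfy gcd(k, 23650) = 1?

Prime factorization: 23650 = 2 × 5^2 × 11 × 43.
φ(2) = 2 − 1 = 1.
φ(5^2) = 5^2 − 5^1 = 25 − 5 = 20.
φ(11) = 11 − 1 = 10.
φ(43) = 43 − 1 = 42.
φ(23650) = 1 × 20 × 10 × 42 = 8400.

8400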